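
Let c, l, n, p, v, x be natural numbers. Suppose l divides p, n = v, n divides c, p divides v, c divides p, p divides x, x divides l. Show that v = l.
Because n = v and n divides c, v divides c. Since c divides p, v divides p. From p divides v, v = p. p divides x and x divides l, so p divides l. l divides p, so p = l. Since v = p, v = l.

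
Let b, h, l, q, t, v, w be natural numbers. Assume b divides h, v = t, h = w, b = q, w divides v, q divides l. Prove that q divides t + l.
h = w and b divides h, therefore b divides w. b = q, so q divides w. v = t and w divides v, therefore w divides t. From q divides w, q divides t. Since q divides l, q divides t + l.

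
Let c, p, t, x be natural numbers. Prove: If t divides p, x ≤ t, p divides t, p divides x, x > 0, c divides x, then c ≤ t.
Because p divides t and t divides p, p = t. p divides x, so t divides x. x > 0, so t ≤ x. x ≤ t, so x = t. c divides x and x > 0, thus c ≤ x. x = t, so c ≤ t.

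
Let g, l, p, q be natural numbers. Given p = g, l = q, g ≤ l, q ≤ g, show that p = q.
Because l = q and g ≤ l, g ≤ q. q ≤ g, so g = q. p = g, so p = q.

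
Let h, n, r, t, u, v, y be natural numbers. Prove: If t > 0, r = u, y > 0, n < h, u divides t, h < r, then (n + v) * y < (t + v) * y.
n < h and h < r, hence n < r. Since r = u, n < u. u divides t and t > 0, thus u ≤ t. Because n < u, n < t. Then n + v < t + v. Since y > 0, by multiplying by a positive, (n + v) * y < (t + v) * y.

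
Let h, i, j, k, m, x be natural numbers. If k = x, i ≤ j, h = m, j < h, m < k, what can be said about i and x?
i < x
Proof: Because h = m and j < h, j < m. Since m < k, j < k. From i ≤ j, i < k. k = x, so i < x.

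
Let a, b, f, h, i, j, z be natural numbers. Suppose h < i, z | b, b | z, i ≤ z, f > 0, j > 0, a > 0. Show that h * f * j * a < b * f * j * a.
z | b and b | z, thus z = b. Since i ≤ z, i ≤ b. Since h < i, h < b. f > 0, so h * f < b * f. Since j > 0, h * f * j < b * f * j. Since a > 0, h * f * j * a < b * f * j * a.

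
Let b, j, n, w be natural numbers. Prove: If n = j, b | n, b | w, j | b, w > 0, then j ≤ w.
n = j and b | n, so b | j. From j | b, b = j. Since b | w and w > 0, b ≤ w. Since b = j, j ≤ w.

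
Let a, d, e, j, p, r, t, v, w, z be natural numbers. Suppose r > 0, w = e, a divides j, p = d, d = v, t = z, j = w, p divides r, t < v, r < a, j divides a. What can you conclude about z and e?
z < e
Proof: Because j = w and w = e, j = e. p = d and d = v, so p = v. From p divides r and r > 0, p ≤ r. p = v, so v ≤ r. From a divides j and j divides a, a = j. r < a, so r < j. v ≤ r, so v < j. t < v, so t < j. Because j = e, t < e. Since t = z, z < e.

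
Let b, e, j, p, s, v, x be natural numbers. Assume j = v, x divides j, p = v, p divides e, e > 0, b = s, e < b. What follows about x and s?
x < s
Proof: Because j = v and x divides j, x divides v. p = v and p divides e, hence v divides e. Since x divides v, x divides e. Since e > 0, x ≤ e. Because b = s and e < b, e < s. x ≤ e, so x < s.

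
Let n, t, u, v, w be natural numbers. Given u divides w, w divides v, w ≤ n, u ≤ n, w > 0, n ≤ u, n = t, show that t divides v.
From u ≤ n and n ≤ u, u = n. u divides w, so n divides w. Since w > 0, n ≤ w. Since w ≤ n, w = n. From n = t, w = t. Since w divides v, t divides v.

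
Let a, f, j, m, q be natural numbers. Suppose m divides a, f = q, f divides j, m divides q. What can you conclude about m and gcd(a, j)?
m divides gcd(a, j)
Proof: From f = q and f divides j, q divides j. m divides q, so m divides j. Since m divides a, m divides gcd(a, j).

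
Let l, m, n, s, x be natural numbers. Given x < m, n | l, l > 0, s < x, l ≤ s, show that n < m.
Because n | l and l > 0, n ≤ l. l ≤ s and s < x, so l < x. n ≤ l, so n < x. x < m, so n < m.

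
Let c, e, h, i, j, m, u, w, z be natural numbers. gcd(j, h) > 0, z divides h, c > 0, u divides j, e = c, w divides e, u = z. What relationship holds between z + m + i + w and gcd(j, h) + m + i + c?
z + m + i + w ≤ gcd(j, h) + m + i + c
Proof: From u = z and u divides j, z divides j. Since z divides h, z divides gcd(j, h). Since gcd(j, h) > 0, z ≤ gcd(j, h). Then z + m ≤ gcd(j, h) + m. Then z + m + i ≤ gcd(j, h) + m + i. e = c and w divides e, therefore w divides c. Since c > 0, w ≤ c. Since z + m + i ≤ gcd(j, h) + m + i, z + m + i + w ≤ gcd(j, h) + m + i + c.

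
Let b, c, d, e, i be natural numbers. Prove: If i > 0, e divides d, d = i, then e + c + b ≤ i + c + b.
d = i and e divides d, hence e divides i. i > 0, so e ≤ i. Then e + c ≤ i + c. Then e + c + b ≤ i + c + b.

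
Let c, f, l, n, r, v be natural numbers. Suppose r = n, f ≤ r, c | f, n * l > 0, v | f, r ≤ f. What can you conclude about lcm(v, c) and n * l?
lcm(v, c) ≤ n * l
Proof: f ≤ r and r ≤ f, so f = r. Since r = n, f = n. From v | f and c | f, lcm(v, c) | f. Since f = n, lcm(v, c) | n. Then lcm(v, c) | n * l. n * l > 0, so lcm(v, c) ≤ n * l.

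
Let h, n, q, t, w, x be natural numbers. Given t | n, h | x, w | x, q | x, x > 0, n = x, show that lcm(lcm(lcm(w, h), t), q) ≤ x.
From w | x and h | x, lcm(w, h) | x. Since n = x and t | n, t | x. Since lcm(w, h) | x, lcm(lcm(w, h), t) | x. Since q | x, lcm(lcm(lcm(w, h), t), q) | x. x > 0, so lcm(lcm(lcm(w, h), t), q) ≤ x.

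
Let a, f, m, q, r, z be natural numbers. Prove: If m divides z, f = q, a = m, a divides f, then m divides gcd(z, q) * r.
Because a = m and a divides f, m divides f. f = q, so m divides q. From m divides z, m divides gcd(z, q). Then m divides gcd(z, q) * r.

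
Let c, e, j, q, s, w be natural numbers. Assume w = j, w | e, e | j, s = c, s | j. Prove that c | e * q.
From w = j and w | e, j | e. e | j, so j = e. s = c and s | j, hence c | j. Since j = e, c | e. Then c | e * q.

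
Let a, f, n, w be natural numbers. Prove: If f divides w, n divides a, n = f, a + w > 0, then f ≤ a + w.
n = f and n divides a, so f divides a. f divides w, so f divides a + w. Since a + w > 0, f ≤ a + w.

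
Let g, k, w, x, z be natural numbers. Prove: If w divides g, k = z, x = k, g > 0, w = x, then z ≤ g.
From w = x and x = k, w = k. w divides g, so k divides g. g > 0, so k ≤ g. k = z, so z ≤ g.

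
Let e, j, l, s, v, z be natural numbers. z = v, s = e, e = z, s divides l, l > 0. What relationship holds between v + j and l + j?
v + j ≤ l + j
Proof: s = e and e = z, hence s = z. Since s divides l, z divides l. l > 0, so z ≤ l. z = v, so v ≤ l. Then v + j ≤ l + j.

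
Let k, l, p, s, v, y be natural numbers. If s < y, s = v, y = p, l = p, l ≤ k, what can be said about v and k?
v < k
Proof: s = v and s < y, therefore v < y. y = p, so v < p. l = p and l ≤ k, so p ≤ k. v < p, so v < k.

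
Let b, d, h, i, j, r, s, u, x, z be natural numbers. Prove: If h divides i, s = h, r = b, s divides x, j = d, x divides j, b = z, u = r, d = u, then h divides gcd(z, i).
r = b and b = z, therefore r = z. Because d = u and u = r, d = r. s = h and s divides x, so h divides x. Because j = d and x divides j, x divides d. h divides x, so h divides d. d = r, so h divides r. Since r = z, h divides z. h divides i, so h divides gcd(z, i).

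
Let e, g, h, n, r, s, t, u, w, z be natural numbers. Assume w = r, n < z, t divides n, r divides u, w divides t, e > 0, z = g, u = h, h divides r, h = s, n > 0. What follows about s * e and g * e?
s * e < g * e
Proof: u = h and r divides u, hence r divides h. h divides r, so r = h. Since h = s, r = s. Since w = r and w divides t, r divides t. t divides n, so r divides n. n > 0, so r ≤ n. Because r = s, s ≤ n. z = g and n < z, hence n < g. s ≤ n, so s < g. Since e > 0, by multiplying by a positive, s * e < g * e.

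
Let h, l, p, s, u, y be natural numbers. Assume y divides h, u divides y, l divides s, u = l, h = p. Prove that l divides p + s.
Because u = l and u divides y, l divides y. h = p and y divides h, so y divides p. l divides y, so l divides p. l divides s, so l divides p + s.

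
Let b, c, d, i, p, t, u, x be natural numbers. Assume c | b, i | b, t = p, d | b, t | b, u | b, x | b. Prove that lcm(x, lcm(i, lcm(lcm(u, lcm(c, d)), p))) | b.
From c | b and d | b, lcm(c, d) | b. Since u | b, lcm(u, lcm(c, d)) | b. Since t = p and t | b, p | b. Because lcm(u, lcm(c, d)) | b, lcm(lcm(u, lcm(c, d)), p) | b. i | b, so lcm(i, lcm(lcm(u, lcm(c, d)), p)) | b. Since x | b, lcm(x, lcm(i, lcm(lcm(u, lcm(c, d)), p))) | b.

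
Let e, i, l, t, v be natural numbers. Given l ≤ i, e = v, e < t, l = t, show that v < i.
l = t and l ≤ i, therefore t ≤ i. Because e < t, e < i. e = v, so v < i.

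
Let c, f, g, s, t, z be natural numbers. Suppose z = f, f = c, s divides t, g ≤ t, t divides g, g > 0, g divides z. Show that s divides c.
z = f and f = c, therefore z = c. Because t divides g and g > 0, t ≤ g. g ≤ t, so g = t. Since g divides z, t divides z. Since s divides t, s divides z. z = c, so s divides c.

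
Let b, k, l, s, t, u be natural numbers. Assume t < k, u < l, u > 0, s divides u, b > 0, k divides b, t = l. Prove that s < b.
s divides u and u > 0, therefore s ≤ u. Because t = l and t < k, l < k. u < l, so u < k. s ≤ u, so s < k. k divides b and b > 0, hence k ≤ b. Since s < k, s < b.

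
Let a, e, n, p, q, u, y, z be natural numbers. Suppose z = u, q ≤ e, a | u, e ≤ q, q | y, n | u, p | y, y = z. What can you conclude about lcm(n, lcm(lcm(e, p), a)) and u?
lcm(n, lcm(lcm(e, p), a)) | u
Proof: Because y = z and z = u, y = u. q ≤ e and e ≤ q, hence q = e. q | y, so e | y. Since p | y, lcm(e, p) | y. Since y = u, lcm(e, p) | u. a | u, so lcm(lcm(e, p), a) | u. Since n | u, lcm(n, lcm(lcm(e, p), a)) | u.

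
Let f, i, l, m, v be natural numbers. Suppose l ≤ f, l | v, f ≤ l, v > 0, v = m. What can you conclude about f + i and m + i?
f + i ≤ m + i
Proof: l ≤ f and f ≤ l, thus l = f. l | v and v > 0, hence l ≤ v. Since l = f, f ≤ v. v = m, so f ≤ m. Then f + i ≤ m + i.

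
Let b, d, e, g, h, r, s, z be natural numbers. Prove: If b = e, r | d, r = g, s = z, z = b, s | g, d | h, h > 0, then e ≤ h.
s = z and z = b, hence s = b. r = g and r | d, so g | d. s | g, so s | d. Since s = b, b | d. Since d | h, b | h. h > 0, so b ≤ h. Since b = e, e ≤ h.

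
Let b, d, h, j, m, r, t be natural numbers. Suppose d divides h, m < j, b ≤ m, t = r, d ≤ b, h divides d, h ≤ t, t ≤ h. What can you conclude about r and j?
r < j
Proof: d divides h and h divides d, thus d = h. h ≤ t and t ≤ h, therefore h = t. Since d = h, d = t. t = r, so d = r. Since d ≤ b, r ≤ b. Since b ≤ m and m < j, b < j. Because r ≤ b, r < j.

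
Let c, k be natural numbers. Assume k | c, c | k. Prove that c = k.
c | k and k | c. By mutual divisibility, c = k.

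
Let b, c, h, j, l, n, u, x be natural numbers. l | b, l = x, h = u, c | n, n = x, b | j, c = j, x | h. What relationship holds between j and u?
j | u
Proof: l | b and b | j, so l | j. l = x, so x | j. From c = j and c | n, j | n. n = x, so j | x. x | j, so x = j. From h = u and x | h, x | u. Since x = j, j | u.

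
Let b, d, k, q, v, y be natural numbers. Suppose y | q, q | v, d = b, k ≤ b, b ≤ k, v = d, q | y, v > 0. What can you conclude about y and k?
y ≤ k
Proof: b ≤ k and k ≤ b, therefore b = k. Since v = d and d = b, v = b. q | y and y | q, thus q = y. q | v and v > 0, hence q ≤ v. Since q = y, y ≤ v. v = b, so y ≤ b. Because b = k, y ≤ k.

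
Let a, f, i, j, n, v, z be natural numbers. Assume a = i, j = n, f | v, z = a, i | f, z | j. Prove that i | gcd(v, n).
i | f and f | v, therefore i | v. Because z = a and z | j, a | j. j = n, so a | n. a = i, so i | n. Since i | v, i | gcd(v, n).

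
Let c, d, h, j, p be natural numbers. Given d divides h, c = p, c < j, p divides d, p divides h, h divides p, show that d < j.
From h divides p and p divides h, h = p. d divides h, so d divides p. Since p divides d, p = d. c = p, so c = d. c < j, so d < j.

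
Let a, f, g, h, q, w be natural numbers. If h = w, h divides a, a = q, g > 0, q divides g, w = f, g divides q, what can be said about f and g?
f ≤ g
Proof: h = w and w = f, thus h = f. q divides g and g divides q, therefore q = g. Since a = q and h divides a, h divides q. Because q = g, h divides g. g > 0, so h ≤ g. h = f, so f ≤ g.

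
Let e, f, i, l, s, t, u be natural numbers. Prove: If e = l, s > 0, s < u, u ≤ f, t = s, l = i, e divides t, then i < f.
e = l and l = i, so e = i. Since t = s and e divides t, e divides s. Since e = i, i divides s. Since s > 0, i ≤ s. From s < u and u ≤ f, s < f. From i ≤ s, i < f.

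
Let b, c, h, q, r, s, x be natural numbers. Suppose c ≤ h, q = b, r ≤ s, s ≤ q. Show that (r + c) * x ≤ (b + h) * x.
Since q = b and s ≤ q, s ≤ b. Since r ≤ s, r ≤ b. Since c ≤ h, r + c ≤ b + h. By multiplying by a non-negative, (r + c) * x ≤ (b + h) * x.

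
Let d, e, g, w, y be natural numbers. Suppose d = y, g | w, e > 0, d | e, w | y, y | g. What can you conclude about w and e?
w ≤ e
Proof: y | g and g | w, hence y | w. Since w | y, y = w. d = y, so d = w. Since d | e and e > 0, d ≤ e. Since d = w, w ≤ e.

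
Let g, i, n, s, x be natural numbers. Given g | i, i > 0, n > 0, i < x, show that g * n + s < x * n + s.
g | i and i > 0, so g ≤ i. From i < x, g < x. Because n > 0, g * n < x * n. Then g * n + s < x * n + s.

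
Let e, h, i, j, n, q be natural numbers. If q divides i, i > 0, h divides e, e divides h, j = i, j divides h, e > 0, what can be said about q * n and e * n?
q * n ≤ e * n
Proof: Since q divides i and i > 0, q ≤ i. From h divides e and e divides h, h = e. Since j = i and j divides h, i divides h. Since h = e, i divides e. e > 0, so i ≤ e. q ≤ i, so q ≤ e. By multiplying by a non-negative, q * n ≤ e * n.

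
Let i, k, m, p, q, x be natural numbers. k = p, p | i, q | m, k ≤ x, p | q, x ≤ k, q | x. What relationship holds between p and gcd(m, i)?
p | gcd(m, i)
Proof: x ≤ k and k ≤ x, therefore x = k. k = p, so x = p. q | x, so q | p. p | q, so q = p. q | m, so p | m. p | i, so p | gcd(m, i).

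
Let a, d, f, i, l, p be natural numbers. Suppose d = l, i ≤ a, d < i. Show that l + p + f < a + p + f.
From d = l and d < i, l < i. Because i ≤ a, l < a. Then l + p < a + p. Then l + p + f < a + p + f.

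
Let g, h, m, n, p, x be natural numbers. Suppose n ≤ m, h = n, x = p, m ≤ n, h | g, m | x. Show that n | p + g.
m ≤ n and n ≤ m, hence m = n. m | x, so n | x. x = p, so n | p. h = n and h | g, so n | g. Because n | p, n | p + g.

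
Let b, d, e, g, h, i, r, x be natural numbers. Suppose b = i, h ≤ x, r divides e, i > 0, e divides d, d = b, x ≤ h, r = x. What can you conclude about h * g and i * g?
h * g ≤ i * g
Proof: x ≤ h and h ≤ x, thus x = h. Since d = b and b = i, d = i. r = x and r divides e, therefore x divides e. e divides d, so x divides d. Since d = i, x divides i. i > 0, so x ≤ i. x = h, so h ≤ i. By multiplying by a non-negative, h * g ≤ i * g.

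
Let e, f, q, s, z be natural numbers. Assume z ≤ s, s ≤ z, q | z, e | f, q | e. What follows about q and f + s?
q | f + s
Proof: Because q | e and e | f, q | f. z ≤ s and s ≤ z, hence z = s. Since q | z, q | s. Since q | f, q | f + s.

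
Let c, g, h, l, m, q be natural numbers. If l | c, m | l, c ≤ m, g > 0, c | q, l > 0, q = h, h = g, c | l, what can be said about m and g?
m ≤ g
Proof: Because l | c and c | l, l = c. Because m | l and l > 0, m ≤ l. l = c, so m ≤ c. Since c ≤ m, c = m. q = h and h = g, hence q = g. Since c | q, c | g. g > 0, so c ≤ g. c = m, so m ≤ g.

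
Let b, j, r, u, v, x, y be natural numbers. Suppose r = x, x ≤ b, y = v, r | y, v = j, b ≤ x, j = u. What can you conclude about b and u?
b | u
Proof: x ≤ b and b ≤ x, so x = b. y = v and v = j, hence y = j. r | y, so r | j. Since r = x, x | j. Since x = b, b | j. Since j = u, b | u.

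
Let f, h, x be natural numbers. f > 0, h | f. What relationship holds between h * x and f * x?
h * x ≤ f * x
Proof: h | f and f > 0, so h ≤ f. Then h * x ≤ f * x.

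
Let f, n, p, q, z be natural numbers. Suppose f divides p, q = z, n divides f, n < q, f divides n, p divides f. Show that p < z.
n divides f and f divides n, so n = f. Because f divides p and p divides f, f = p. n = f, so n = p. q = z and n < q, so n < z. Since n = p, p < z.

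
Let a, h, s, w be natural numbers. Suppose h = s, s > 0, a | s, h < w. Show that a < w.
a | s and s > 0, thus a ≤ s. Because h = s and h < w, s < w. a ≤ s, so a < w.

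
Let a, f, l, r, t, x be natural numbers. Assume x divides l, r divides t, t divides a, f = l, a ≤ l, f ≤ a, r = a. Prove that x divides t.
From f = l and f ≤ a, l ≤ a. a ≤ l, so l = a. r = a and r divides t, so a divides t. t divides a, so a = t. l = a, so l = t. x divides l, so x divides t.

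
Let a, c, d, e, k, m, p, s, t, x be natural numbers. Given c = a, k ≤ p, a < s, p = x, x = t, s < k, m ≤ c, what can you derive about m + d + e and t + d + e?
m + d + e < t + d + e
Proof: c = a and m ≤ c, so m ≤ a. s < k and k ≤ p, therefore s < p. a < s, so a < p. Since p = x, a < x. Since m ≤ a, m < x. x = t, so m < t. Then m + d < t + d. Then m + d + e < t + d + e.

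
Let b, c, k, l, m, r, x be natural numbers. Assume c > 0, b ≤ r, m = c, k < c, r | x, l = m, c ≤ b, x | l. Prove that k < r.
Because c ≤ b and b ≤ r, c ≤ r. Since l = m and m = c, l = c. Because x | l, x | c. Since r | x, r | c. c > 0, so r ≤ c. Since c ≤ r, c = r. From k < c, k < r.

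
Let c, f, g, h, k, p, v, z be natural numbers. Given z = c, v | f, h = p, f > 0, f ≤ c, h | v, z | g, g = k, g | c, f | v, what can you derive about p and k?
p ≤ k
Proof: From v | f and f | v, v = f. From h | v, h | f. h = p, so p | f. f > 0, so p ≤ f. Because z = c and z | g, c | g. Since g | c, c = g. g = k, so c = k. f ≤ c, so f ≤ k. Since p ≤ f, p ≤ k.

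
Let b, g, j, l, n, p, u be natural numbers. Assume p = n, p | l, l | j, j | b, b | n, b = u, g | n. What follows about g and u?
g | u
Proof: Since p = n and p | l, n | l. l | j, so n | j. j | b, so n | b. b | n, so n = b. b = u, so n = u. g | n, so g | u.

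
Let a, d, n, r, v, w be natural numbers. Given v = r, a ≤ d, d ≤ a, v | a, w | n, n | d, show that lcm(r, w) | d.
a ≤ d and d ≤ a, so a = d. v | a, so v | d. Since v = r, r | d. w | n and n | d, thus w | d. r | d, so lcm(r, w) | d.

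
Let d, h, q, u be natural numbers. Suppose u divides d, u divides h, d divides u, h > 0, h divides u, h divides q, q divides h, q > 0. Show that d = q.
q divides h and h > 0, thus q ≤ h. h divides q and q > 0, therefore h ≤ q. Since q ≤ h, q = h. From h divides u and u divides h, h = u. Since q = h, q = u. u divides d and d divides u, so u = d. Since q = u, q = d. Then d = q.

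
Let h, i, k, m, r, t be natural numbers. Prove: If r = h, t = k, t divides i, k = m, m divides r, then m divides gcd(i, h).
From t = k and t divides i, k divides i. Since k = m, m divides i. r = h and m divides r, therefore m divides h. Since m divides i, m divides gcd(i, h).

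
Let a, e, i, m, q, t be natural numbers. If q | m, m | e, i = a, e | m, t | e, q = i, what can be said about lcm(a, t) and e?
lcm(a, t) | e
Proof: Since m | e and e | m, m = e. From q = i and i = a, q = a. Since q | m, a | m. Since m = e, a | e. t | e, so lcm(a, t) | e.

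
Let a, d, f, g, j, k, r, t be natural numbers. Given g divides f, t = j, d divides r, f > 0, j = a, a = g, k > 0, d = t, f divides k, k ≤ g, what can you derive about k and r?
k divides r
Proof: From g divides f and f > 0, g ≤ f. f divides k and k > 0, thus f ≤ k. Since g ≤ f, g ≤ k. Since k ≤ g, g = k. Since d = t and t = j, d = j. Since j = a, d = a. a = g, so d = g. d divides r, so g divides r. Since g = k, k divides r.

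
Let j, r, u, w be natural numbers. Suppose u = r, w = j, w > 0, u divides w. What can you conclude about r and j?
r ≤ j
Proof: Because u divides w and w > 0, u ≤ w. Since u = r, r ≤ w. Because w = j, r ≤ j.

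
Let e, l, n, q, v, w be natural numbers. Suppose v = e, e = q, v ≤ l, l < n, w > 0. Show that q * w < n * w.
Since v = e and e = q, v = q. Because v ≤ l and l < n, v < n. Since v = q, q < n. Combined with w > 0, by multiplying by a positive, q * w < n * w.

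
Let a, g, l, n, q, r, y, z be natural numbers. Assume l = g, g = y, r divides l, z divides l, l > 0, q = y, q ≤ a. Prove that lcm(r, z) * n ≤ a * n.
l = g and g = y, so l = y. r divides l and z divides l, therefore lcm(r, z) divides l. l > 0, so lcm(r, z) ≤ l. l = y, so lcm(r, z) ≤ y. q = y and q ≤ a, so y ≤ a. Since lcm(r, z) ≤ y, lcm(r, z) ≤ a. By multiplying by a non-negative, lcm(r, z) * n ≤ a * n.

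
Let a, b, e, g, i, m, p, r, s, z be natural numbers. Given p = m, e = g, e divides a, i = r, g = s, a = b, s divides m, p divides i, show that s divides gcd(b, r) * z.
a = b and e divides a, thus e divides b. e = g, so g divides b. g = s, so s divides b. p = m and p divides i, hence m divides i. Because i = r, m divides r. s divides m, so s divides r. s divides b, so s divides gcd(b, r). Then s divides gcd(b, r) * z.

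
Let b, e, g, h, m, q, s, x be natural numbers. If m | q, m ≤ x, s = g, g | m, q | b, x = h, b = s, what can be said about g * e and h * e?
g * e ≤ h * e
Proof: b = s and s = g, thus b = g. m | q and q | b, therefore m | b. Since b = g, m | g. Since g | m, m = g. Since x = h and m ≤ x, m ≤ h. m = g, so g ≤ h. Then g * e ≤ h * e.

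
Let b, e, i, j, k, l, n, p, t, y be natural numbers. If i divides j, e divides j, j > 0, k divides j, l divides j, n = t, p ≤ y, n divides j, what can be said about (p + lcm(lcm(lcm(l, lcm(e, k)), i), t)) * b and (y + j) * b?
(p + lcm(lcm(lcm(l, lcm(e, k)), i), t)) * b ≤ (y + j) * b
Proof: Because e divides j and k divides j, lcm(e, k) divides j. Since l divides j, lcm(l, lcm(e, k)) divides j. Because i divides j, lcm(lcm(l, lcm(e, k)), i) divides j. From n = t and n divides j, t divides j. lcm(lcm(l, lcm(e, k)), i) divides j, so lcm(lcm(lcm(l, lcm(e, k)), i), t) divides j. Since j > 0, lcm(lcm(lcm(l, lcm(e, k)), i), t) ≤ j. p ≤ y, so p + lcm(lcm(lcm(l, lcm(e, k)), i), t) ≤ y + j. By multiplying by a non-negative, (p + lcm(lcm(lcm(l, lcm(e, k)), i), t)) * b ≤ (y + j) * b.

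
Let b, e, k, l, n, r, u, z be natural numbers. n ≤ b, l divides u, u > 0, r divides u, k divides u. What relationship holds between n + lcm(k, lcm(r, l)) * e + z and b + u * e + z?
n + lcm(k, lcm(r, l)) * e + z ≤ b + u * e + z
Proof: r divides u and l divides u, so lcm(r, l) divides u. k divides u, so lcm(k, lcm(r, l)) divides u. Because u > 0, lcm(k, lcm(r, l)) ≤ u. By multiplying by a non-negative, lcm(k, lcm(r, l)) * e ≤ u * e. Since n ≤ b, n + lcm(k, lcm(r, l)) * e ≤ b + u * e. Then n + lcm(k, lcm(r, l)) * e + z ≤ b + u * e + z.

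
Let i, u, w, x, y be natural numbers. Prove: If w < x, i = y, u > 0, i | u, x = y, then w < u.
x = y and w < x, hence w < y. Since i = y and i | u, y | u. Because u > 0, y ≤ u. w < y, so w < u.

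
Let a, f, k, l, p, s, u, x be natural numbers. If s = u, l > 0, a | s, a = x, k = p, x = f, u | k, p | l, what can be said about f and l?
f ≤ l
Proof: Since s = u and a | s, a | u. Since a = x, x | u. x = f, so f | u. From k = p and u | k, u | p. p | l, so u | l. Since f | u, f | l. l > 0, so f ≤ l.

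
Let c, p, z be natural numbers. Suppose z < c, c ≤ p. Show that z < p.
Because z < c and c ≤ p, by transitivity, z < p.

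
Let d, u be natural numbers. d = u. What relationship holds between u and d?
u = d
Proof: Because d = u, by symmetry, u = d.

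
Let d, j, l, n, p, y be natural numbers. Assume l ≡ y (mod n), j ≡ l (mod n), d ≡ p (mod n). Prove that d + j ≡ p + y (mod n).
j ≡ l (mod n) and l ≡ y (mod n), thus j ≡ y (mod n). Combined with d ≡ p (mod n), by adding congruences, d + j ≡ p + y (mod n).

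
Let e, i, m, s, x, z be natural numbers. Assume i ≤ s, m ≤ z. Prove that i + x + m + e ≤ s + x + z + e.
i ≤ s, therefore i + x ≤ s + x. Since m ≤ z, i + x + m ≤ s + x + z. Then i + x + m + e ≤ s + x + z + e.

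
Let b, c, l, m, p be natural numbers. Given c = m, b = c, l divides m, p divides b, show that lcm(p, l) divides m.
From b = c and c = m, b = m. Because p divides b, p divides m. l divides m, so lcm(p, l) divides m.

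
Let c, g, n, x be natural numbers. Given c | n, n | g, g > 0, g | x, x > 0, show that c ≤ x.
From c | n and n | g, c | g. From g > 0, c ≤ g. From g | x and x > 0, g ≤ x. Since c ≤ g, c ≤ x.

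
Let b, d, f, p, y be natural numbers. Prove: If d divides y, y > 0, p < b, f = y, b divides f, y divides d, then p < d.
y divides d and d divides y, so y = d. f = y and b divides f, so b divides y. y > 0, so b ≤ y. y = d, so b ≤ d. p < b, so p < d.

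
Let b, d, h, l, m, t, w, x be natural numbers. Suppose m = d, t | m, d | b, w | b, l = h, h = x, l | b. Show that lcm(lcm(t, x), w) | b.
Because m = d and t | m, t | d. Since d | b, t | b. From l = h and l | b, h | b. Since h = x, x | b. Because t | b, lcm(t, x) | b. Because w | b, lcm(lcm(t, x), w) | b.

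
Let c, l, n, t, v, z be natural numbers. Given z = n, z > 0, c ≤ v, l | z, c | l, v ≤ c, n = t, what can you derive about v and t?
v ≤ t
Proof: z = n and n = t, therefore z = t. Because c ≤ v and v ≤ c, c = v. c | l and l | z, so c | z. z > 0, so c ≤ z. c = v, so v ≤ z. z = t, so v ≤ t.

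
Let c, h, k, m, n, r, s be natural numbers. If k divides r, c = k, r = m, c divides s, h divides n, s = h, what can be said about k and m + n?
k divides m + n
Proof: r = m and k divides r, hence k divides m. s = h and c divides s, thus c divides h. Since c = k, k divides h. Since h divides n, k divides n. k divides m, so k divides m + n.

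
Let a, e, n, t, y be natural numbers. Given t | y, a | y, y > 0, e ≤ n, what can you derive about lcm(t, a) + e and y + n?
lcm(t, a) + e ≤ y + n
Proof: t | y and a | y, therefore lcm(t, a) | y. From y > 0, lcm(t, a) ≤ y. Since e ≤ n, lcm(t, a) + e ≤ y + n.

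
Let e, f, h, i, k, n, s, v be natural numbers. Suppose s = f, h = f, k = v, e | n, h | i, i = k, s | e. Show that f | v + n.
Because i = k and h | i, h | k. Since k = v, h | v. Since h = f, f | v. s = f and s | e, therefore f | e. Since e | n, f | n. Since f | v, f | v + n.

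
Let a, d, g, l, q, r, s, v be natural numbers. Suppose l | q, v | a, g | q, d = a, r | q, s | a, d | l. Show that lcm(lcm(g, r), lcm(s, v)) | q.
Because g | q and r | q, lcm(g, r) | q. Because s | a and v | a, lcm(s, v) | a. d = a and d | l, hence a | l. lcm(s, v) | a, so lcm(s, v) | l. From l | q, lcm(s, v) | q. Since lcm(g, r) | q, lcm(lcm(g, r), lcm(s, v)) | q.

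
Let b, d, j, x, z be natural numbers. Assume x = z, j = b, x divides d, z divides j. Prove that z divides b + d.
j = b and z divides j, hence z divides b. x = z and x divides d, thus z divides d. z divides b, so z divides b + d.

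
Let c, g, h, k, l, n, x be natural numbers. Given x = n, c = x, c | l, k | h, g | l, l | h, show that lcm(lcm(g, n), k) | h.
c = x and c | l, thus x | l. Since x = n, n | l. g | l, so lcm(g, n) | l. l | h, so lcm(g, n) | h. From k | h, lcm(lcm(g, n), k) | h.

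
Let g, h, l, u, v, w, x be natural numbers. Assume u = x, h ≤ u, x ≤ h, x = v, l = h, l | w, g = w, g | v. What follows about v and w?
v = w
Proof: u = x and h ≤ u, thus h ≤ x. x ≤ h, so h = x. x = v, so h = v. l = h and l | w, therefore h | w. Since h = v, v | w. g = w and g | v, thus w | v. v | w, so v = w.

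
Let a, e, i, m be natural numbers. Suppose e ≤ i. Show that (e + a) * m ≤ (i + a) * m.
e ≤ i, so e + a ≤ i + a. Then (e + a) * m ≤ (i + a) * m.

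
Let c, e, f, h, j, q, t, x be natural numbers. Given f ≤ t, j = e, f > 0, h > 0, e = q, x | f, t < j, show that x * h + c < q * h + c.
x | f and f > 0, hence x ≤ f. j = e and e = q, thus j = q. Since t < j, t < q. f ≤ t, so f < q. x ≤ f, so x < q. Since h > 0, x * h < q * h. Then x * h + c < q * h + c.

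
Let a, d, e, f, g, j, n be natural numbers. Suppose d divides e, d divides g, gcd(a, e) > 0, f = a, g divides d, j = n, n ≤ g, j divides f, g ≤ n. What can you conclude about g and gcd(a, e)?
g ≤ gcd(a, e)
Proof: n ≤ g and g ≤ n, thus n = g. Since j = n, j = g. f = a and j divides f, thus j divides a. j = g, so g divides a. From d divides g and g divides d, d = g. Since d divides e, g divides e. Since g divides a, g divides gcd(a, e). gcd(a, e) > 0, so g ≤ gcd(a, e).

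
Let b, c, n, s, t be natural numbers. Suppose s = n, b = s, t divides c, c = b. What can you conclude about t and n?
t divides n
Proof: c = b and b = s, hence c = s. s = n, so c = n. t divides c, so t divides n.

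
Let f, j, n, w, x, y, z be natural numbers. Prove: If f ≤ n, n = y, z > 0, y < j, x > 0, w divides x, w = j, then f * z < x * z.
Since n = y and f ≤ n, f ≤ y. Because w divides x and x > 0, w ≤ x. w = j, so j ≤ x. Since y < j, y < x. f ≤ y, so f < x. Combining with z > 0, by multiplying by a positive, f * z < x * z.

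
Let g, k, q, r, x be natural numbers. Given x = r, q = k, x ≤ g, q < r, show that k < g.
From q = k and q < r, k < r. x = r and x ≤ g, hence r ≤ g. Since k < r, k < g.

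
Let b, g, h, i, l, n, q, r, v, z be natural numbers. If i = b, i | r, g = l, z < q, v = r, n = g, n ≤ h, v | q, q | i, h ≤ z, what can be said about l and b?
l < b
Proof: n = g and n ≤ h, therefore g ≤ h. Since h ≤ z, g ≤ z. Since v = r and v | q, r | q. Since i | r, i | q. Since q | i, q = i. i = b, so q = b. Since z < q, z < b. From g ≤ z, g < b. Since g = l, l < b.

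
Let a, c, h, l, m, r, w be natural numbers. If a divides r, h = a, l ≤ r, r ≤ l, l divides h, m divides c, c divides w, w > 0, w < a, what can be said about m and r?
m < r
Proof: Because l ≤ r and r ≤ l, l = r. Since l divides h, r divides h. Since h = a, r divides a. Because a divides r, a = r. From m divides c and c divides w, m divides w. Since w > 0, m ≤ w. w < a, so m < a. a = r, so m < r.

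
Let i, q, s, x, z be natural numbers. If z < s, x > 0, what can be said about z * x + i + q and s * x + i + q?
z * x + i + q < s * x + i + q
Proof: z < s and x > 0. By multiplying by a positive, z * x < s * x. Then z * x + i < s * x + i. Then z * x + i + q < s * x + i + q.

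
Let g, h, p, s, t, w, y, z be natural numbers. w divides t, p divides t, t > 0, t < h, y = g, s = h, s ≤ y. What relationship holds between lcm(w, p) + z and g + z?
lcm(w, p) + z < g + z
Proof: From w divides t and p divides t, lcm(w, p) divides t. Since t > 0, lcm(w, p) ≤ t. s = h and s ≤ y, hence h ≤ y. y = g, so h ≤ g. t < h, so t < g. Since lcm(w, p) ≤ t, lcm(w, p) < g. Then lcm(w, p) + z < g + z.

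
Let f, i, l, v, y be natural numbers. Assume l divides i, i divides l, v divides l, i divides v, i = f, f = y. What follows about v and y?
v = y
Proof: From l divides i and i divides l, l = i. Since v divides l, v divides i. Since i divides v, v = i. i = f, so v = f. Because f = y, v = y.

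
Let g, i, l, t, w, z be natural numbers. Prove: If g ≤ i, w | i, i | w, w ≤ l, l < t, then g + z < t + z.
w | i and i | w, so w = i. Since w ≤ l and l < t, w < t. Since w = i, i < t. Since g ≤ i, g < t. Then g + z < t + z.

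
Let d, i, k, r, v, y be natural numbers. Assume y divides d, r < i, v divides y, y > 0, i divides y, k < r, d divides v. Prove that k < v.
y divides d and d divides v, therefore y divides v. Since v divides y, y = v. k < r and r < i, so k < i. i divides y and y > 0, thus i ≤ y. Since k < i, k < y. y = v, so k < v.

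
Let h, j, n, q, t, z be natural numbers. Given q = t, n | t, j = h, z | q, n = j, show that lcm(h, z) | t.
n = j and j = h, therefore n = h. n | t, so h | t. q = t and z | q, so z | t. Since h | t, lcm(h, z) | t.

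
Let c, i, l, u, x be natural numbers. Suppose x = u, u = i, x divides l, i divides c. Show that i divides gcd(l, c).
x = u and u = i, therefore x = i. Since x divides l, i divides l. Since i divides c, i divides gcd(l, c).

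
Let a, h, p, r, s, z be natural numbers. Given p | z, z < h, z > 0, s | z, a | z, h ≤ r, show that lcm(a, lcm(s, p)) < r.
s | z and p | z, therefore lcm(s, p) | z. Since a | z, lcm(a, lcm(s, p)) | z. z > 0, so lcm(a, lcm(s, p)) ≤ z. Because z < h, lcm(a, lcm(s, p)) < h. h ≤ r, so lcm(a, lcm(s, p)) < r.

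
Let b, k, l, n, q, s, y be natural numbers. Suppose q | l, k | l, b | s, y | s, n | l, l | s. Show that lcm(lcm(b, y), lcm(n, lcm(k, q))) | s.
b | s and y | s, therefore lcm(b, y) | s. Because k | l and q | l, lcm(k, q) | l. n | l, so lcm(n, lcm(k, q)) | l. l | s, so lcm(n, lcm(k, q)) | s. lcm(b, y) | s, so lcm(lcm(b, y), lcm(n, lcm(k, q))) | s.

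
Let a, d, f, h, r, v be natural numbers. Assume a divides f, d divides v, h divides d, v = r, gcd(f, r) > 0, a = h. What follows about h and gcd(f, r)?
h ≤ gcd(f, r)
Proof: a = h and a divides f, therefore h divides f. v = r and d divides v, therefore d divides r. h divides d, so h divides r. h divides f, so h divides gcd(f, r). Since gcd(f, r) > 0, h ≤ gcd(f, r).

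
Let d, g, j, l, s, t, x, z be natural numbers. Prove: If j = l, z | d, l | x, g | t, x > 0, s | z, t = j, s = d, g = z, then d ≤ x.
Because s = d and s | z, d | z. z | d, so z = d. g = z and g | t, hence z | t. Since t = j, z | j. Because j = l, z | l. l | x, so z | x. z = d, so d | x. x > 0, so d ≤ x.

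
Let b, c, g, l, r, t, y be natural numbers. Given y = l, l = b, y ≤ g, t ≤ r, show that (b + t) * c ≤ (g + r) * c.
Since y = l and l = b, y = b. Because y ≤ g, b ≤ g. Since t ≤ r, b + t ≤ g + r. Then (b + t) * c ≤ (g + r) * c.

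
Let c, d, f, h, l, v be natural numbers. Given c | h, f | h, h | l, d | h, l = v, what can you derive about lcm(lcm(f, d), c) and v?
lcm(lcm(f, d), c) | v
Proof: f | h and d | h, thus lcm(f, d) | h. c | h, so lcm(lcm(f, d), c) | h. From l = v and h | l, h | v. Because lcm(lcm(f, d), c) | h, lcm(lcm(f, d), c) | v.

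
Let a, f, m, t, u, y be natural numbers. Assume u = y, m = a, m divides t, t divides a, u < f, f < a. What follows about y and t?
y < t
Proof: Because m = a and m divides t, a divides t. t divides a, so a = t. u < f and f < a, thus u < a. From a = t, u < t. u = y, so y < t.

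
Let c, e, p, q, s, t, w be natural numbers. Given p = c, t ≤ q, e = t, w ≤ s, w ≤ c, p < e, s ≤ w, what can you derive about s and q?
s < q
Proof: Because w ≤ s and s ≤ w, w = s. Since w ≤ c, s ≤ c. From e = t and p < e, p < t. Since t ≤ q, p < q. Since p = c, c < q. From s ≤ c, s < q.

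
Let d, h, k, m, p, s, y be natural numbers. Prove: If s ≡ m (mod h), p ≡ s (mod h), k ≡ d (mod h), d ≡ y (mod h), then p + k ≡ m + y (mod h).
p ≡ s (mod h) and s ≡ m (mod h), thus p ≡ m (mod h). k ≡ d (mod h) and d ≡ y (mod h), therefore k ≡ y (mod h). Since p ≡ m (mod h), p + k ≡ m + y (mod h).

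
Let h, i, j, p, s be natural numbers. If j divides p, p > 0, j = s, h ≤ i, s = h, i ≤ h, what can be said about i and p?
i ≤ p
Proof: Since h ≤ i and i ≤ h, h = i. Since s = h, s = i. Since j = s, j = i. Since j divides p, i divides p. From p > 0, i ≤ p.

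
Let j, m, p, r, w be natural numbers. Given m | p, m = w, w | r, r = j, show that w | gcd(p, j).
m = w and m | p, so w | p. r = j and w | r, so w | j. Since w | p, w | gcd(p, j).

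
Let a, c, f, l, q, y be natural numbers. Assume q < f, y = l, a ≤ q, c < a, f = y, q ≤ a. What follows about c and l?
c < l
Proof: Because f = y and y = l, f = l. a ≤ q and q ≤ a, so a = q. From c < a, c < q. q < f, so c < f. f = l, so c < l.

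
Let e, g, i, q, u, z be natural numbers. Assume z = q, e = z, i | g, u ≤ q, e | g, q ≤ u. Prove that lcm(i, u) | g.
Because e = z and z = q, e = q. q ≤ u and u ≤ q, so q = u. Since e = q, e = u. e | g, so u | g. i | g, so lcm(i, u) | g.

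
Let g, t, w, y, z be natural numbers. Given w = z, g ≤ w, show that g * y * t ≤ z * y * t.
w = z and g ≤ w, thus g ≤ z. Then g * y ≤ z * y. Then g * y * t ≤ z * y * t.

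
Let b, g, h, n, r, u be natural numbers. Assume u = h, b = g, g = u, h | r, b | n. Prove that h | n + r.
g = u and u = h, hence g = h. b = g and b | n, hence g | n. g = h, so h | n. h | r, so h | n + r.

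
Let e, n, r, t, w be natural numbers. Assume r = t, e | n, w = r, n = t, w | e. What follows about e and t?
e = t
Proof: n = t and e | n, hence e | t. w = r and w | e, thus r | e. Because r = t, t | e. e | t, so e = t.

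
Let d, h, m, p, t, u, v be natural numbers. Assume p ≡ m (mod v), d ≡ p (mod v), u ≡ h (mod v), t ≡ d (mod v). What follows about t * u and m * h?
t * u ≡ m * h (mod v)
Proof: t ≡ d (mod v) and d ≡ p (mod v), hence t ≡ p (mod v). Since p ≡ m (mod v), t ≡ m (mod v). u ≡ h (mod v), so t * u ≡ m * h (mod v).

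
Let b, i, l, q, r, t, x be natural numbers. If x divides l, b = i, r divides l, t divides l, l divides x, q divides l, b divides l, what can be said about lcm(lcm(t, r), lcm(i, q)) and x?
lcm(lcm(t, r), lcm(i, q)) divides x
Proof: Since l divides x and x divides l, l = x. From t divides l and r divides l, lcm(t, r) divides l. Since b = i and b divides l, i divides l. q divides l, so lcm(i, q) divides l. Since lcm(t, r) divides l, lcm(lcm(t, r), lcm(i, q)) divides l. l = x, so lcm(lcm(t, r), lcm(i, q)) divides x.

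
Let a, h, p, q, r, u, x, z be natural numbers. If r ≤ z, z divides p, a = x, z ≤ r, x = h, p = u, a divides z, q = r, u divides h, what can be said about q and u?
q = u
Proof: r ≤ z and z ≤ r, thus r = z. q = r, so q = z. From p = u and z divides p, z divides u. a = x and x = h, therefore a = h. a divides z, so h divides z. u divides h, so u divides z. Since z divides u, z = u. Since q = z, q = u.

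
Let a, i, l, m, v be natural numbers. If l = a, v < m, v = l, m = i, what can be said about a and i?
a < i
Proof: m = i and v < m, so v < i. From v = l, l < i. Since l = a, a < i.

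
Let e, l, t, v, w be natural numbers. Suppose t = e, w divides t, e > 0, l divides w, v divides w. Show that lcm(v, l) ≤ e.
Because v divides w and l divides w, lcm(v, l) divides w. Since w divides t, lcm(v, l) divides t. Since t = e, lcm(v, l) divides e. Since e > 0, lcm(v, l) ≤ e.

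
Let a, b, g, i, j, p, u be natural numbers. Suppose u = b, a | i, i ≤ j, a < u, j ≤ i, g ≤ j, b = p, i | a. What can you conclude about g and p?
g < p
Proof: u = b and b = p, thus u = p. Since i ≤ j and j ≤ i, i = j. Because a | i and i | a, a = i. a < u, so i < u. Since i = j, j < u. g ≤ j, so g < u. u = p, so g < p.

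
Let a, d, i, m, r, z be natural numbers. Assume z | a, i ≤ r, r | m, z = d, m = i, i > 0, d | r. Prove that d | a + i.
z = d and z | a, therefore d | a. Since m = i and r | m, r | i. Since i > 0, r ≤ i. i ≤ r, so r = i. Since d | r, d | i. d | a, so d | a + i.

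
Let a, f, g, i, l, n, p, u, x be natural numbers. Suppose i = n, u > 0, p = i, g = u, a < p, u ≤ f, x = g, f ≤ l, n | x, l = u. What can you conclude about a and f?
a < f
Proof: p = i and a < p, so a < i. i = n, so a < n. Because l = u and f ≤ l, f ≤ u. From u ≤ f, u = f. x = g and g = u, thus x = u. Since n | x, n | u. u > 0, so n ≤ u. u = f, so n ≤ f. Since a < n, a < f.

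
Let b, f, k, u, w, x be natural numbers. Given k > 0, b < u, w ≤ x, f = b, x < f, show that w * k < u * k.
w ≤ x and x < f, so w < f. f = b, so w < b. b < u, so w < u. Using k > 0 and multiplying by a positive, w * k < u * k.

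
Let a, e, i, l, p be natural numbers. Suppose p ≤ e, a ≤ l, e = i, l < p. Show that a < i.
From a ≤ l and l < p, a < p. p ≤ e, so a < e. e = i, so a < i.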